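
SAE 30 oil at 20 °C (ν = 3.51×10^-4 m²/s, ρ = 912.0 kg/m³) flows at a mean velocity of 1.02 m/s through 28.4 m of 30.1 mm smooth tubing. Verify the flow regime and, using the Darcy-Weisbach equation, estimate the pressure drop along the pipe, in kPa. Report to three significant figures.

Re = VD/ν = 1.02·0.03010/3.51×10^-4 = 87.5 → laminar (Re < 2300)
f = 64/Re = 0.7317
h_f = f(L/D)V²/(2g) = 0.7317·(28.4/0.03010)·1.02²/(2·9.81) = 36.61 m
Δp = ρg·h_f = 912.0·9.81·36.61 = 327.5 kPa

Δp ≈ 328 kPa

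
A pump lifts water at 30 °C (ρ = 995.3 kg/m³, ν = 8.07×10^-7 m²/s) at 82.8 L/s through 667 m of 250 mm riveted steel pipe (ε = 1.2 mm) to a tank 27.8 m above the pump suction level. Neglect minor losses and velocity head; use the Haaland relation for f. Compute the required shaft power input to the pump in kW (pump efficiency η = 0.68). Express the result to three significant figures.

V = 4Q/(πD²) = 1.687 m/s; Re = 5.23×10^5; ε/D = 0.00480; f = 0.03023
h_f = f(L/D)V²/2g = 11.70 m
Total head H = z + h_f = 27.8 + 11.70 = 39.50 m
P_hyd = ρgQH = 995.3·9.81·0.0828·39.50 = 31.93 kW
P_shaft = P_hyd/η = 31.93/0.68 = 46.96 kW

P_shaft ≈ 47.0 kW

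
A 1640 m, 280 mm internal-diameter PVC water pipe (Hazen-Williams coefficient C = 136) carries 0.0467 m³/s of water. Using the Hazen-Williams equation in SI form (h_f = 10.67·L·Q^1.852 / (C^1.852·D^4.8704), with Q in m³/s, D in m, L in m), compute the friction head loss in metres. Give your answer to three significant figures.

h_f = 10.67·1640·0.0467^1.852 / (136^1.852·0.280^4.8704) = 3.310 m

h_f ≈ 3.31 m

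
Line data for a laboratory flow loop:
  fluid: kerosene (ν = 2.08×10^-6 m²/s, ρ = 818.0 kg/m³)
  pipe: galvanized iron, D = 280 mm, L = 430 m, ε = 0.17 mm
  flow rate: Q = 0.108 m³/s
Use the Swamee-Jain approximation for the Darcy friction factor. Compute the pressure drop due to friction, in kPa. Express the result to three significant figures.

V = 4Q/(πD²) = 4·0.108/(π·0.280²) = 1.754 m/s
Re = VD/ν = 1.754·0.280/2.08×10^-6 = 2.36×10^5 → turbulent
ε/D = 0.17/280 = 6.07×10^-4
Swamee-Jain: f = 0.01923
h_f = f(L/D)V²/(2g) = 0.01923·(430/0.280)·1.754²/(2·9.81) = 4.630 m
Δp = ρg·h_f = 818.0·9.81·4.630 = 37.15 kPa

Δp ≈ 37.2 kPa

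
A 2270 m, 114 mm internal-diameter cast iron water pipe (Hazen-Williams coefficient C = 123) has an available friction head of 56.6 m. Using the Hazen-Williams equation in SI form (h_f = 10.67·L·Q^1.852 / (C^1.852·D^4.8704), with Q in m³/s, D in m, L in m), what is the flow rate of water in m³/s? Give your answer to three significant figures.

Rearranging: Q = [h_f·C^1.852·D^4.8704 / (10.67·L)]^(1/1.852)
Q = [56.6·123^1.852·0.114^4.8704 / (10.67·2270)]^0.540 = 0.01545 m³/s

Q ≈ 0.0154 m³/s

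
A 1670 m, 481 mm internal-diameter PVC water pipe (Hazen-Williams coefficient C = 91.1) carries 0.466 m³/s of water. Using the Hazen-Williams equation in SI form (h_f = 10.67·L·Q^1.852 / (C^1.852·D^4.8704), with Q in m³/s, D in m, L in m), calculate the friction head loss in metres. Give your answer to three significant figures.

h_f = 10.67·1670·0.466^1.852 / (91.1^1.852·0.481^4.8704) = 35.96 m

h_f ≈ 36.0 m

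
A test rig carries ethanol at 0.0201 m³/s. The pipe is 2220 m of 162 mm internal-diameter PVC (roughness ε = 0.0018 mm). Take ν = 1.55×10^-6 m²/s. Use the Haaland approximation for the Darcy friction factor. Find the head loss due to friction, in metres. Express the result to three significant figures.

h_f ≈ 11.8 m

V = 4Q/(πD²) = 4·0.0201/(π·0.162²) = 0.9752 m/s
Re = VD/ν = 0.9752·0.162/1.55×10^-6 = 1.02×10^5 → turbulent
ε/D = 0.0018/162 = 1.11×10^-5
Haaland: f = 0.01779
h_f = f(L/D)V²/(2g) = 0.01779·(2220/0.162)·0.9752²/(2·9.81) = 11.82 m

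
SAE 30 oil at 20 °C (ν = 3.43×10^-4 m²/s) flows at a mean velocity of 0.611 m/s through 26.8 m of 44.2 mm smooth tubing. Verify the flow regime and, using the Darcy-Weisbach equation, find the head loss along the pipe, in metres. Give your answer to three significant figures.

h_f ≈ 9.38 m

Re = VD/ν = 0.611·0.04420/3.43×10^-4 = 78.7 → laminar (Re < 2300)
f = 64/Re = 0.8129
h_f = f(L/D)V²/(2g) = 0.8129·(26.8/0.04420)·0.611²/(2·9.81) = 9.378 m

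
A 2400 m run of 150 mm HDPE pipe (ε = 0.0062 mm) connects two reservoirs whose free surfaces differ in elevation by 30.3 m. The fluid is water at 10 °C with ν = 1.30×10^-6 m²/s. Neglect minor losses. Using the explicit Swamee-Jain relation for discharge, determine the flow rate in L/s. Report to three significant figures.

Q ≈ 26.6 L/s

Swamee-Jain (Type II): Q = -0.965·√(gD⁵h_f/L)·ln[ε/(3.7D) + √(3.17ν²L/(gD³h_f))]
√(gD⁵h_f/L) = √(9.81·0.150⁵·30.3/2400) = 0.003067
ε/(3.7D) = 1.12×10^-5; √(3.17ν²L/(gD³h_f)) = 1.13×10^-4
Q = -0.965·0.003067·ln(1.244×10^-4) = 0.02661 m³/s
Check: V = 1.51 m/s, Re = 1.74×10^5, f = 0.01631, h_f = 30.2 m ≈ 30.3 m ✓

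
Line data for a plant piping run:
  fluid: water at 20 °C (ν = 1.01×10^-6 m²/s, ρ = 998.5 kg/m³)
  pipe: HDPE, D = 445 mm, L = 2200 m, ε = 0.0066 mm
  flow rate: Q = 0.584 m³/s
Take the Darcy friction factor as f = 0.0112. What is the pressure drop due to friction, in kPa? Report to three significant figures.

V = 4Q/(πD²) = 4·0.584/(π·0.445²) = 3.755 m/s
h_f = f(L/D)V²/(2g) = 0.01120·(2200/0.445)·3.755²/(2·9.81) = 39.79 m
Δp = ρg·h_f = 998.5·9.81·39.79 = 389.8 kPa

Δp ≈ 390 kPa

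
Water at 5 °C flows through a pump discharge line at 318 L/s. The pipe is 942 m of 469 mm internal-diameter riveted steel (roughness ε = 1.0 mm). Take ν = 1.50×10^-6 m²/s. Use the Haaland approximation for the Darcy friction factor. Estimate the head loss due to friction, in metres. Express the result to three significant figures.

V = 4Q/(πD²) = 4·0.318/(π·0.469²) = 1.841 m/s
Re = VD/ν = 1.841·0.469/1.50×10^-6 = 5.76×10^5 → turbulent
ε/D = 1.0/469 = 0.00213
Haaland: f = 0.02414
h_f = f(L/D)V²/(2g) = 0.02414·(942/0.469)·1.841²/(2·9.81) = 8.373 m

h_f ≈ 8.37 m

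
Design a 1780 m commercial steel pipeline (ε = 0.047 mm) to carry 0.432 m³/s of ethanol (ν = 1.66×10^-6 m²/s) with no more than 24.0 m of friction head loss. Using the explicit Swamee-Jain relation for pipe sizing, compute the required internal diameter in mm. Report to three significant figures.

D ≈ 441 mm

Swamee-Jain (Type III): D = 0.66·[ε^1.25·(LQ²/(gh_f))^4.75 + ν·Q^9.4·(L/(gh_f))^5.2]^0.04
LQ²/(gh_f) = 1.411; L/(gh_f) = 7.560
Term 1 = ε^1.25·(…)^4.75 = 2.00×10^-5; Term 2 = ν·Q^9.4·(…)^5.2 = 2.30×10^-5
D = 0.66·(2.00×10^-5 + 2.30×10^-5)^0.04 = 0.4414 m = 441 mm
Check: V = 2.82 m/s, Re = 7.51×10^5, f = 0.01395, h_f = 22.8 m ≈ 24.0 m ✓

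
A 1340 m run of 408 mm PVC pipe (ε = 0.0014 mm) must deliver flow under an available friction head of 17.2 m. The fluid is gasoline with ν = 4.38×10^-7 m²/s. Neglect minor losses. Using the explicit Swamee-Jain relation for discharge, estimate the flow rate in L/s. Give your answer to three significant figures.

Q ≈ 422 L/s

Swamee-Jain (Type II): Q = -0.965·√(gD⁵h_f/L)·ln[ε/(3.7D) + √(3.17ν²L/(gD³h_f))]
√(gD⁵h_f/L) = √(9.81·0.408⁵·17.2/1340) = 0.03773
ε/(3.7D) = 9.27×10^-7; √(3.17ν²L/(gD³h_f)) = 8.43×10^-6
Q = -0.965·0.03773·ln(9.360×10^-6) = 0.4216 m³/s
Check: V = 3.22 m/s, Re = 3.00×10^6, f = 0.009897, h_f = 17.2 m ≈ 17.2 m ✓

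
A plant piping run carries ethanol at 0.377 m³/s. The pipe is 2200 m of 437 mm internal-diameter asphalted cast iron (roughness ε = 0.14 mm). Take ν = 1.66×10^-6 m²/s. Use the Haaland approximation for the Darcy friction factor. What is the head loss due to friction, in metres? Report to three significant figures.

h_f ≈ 26.0 m

V = 4Q/(πD²) = 4·0.377/(π·0.437²) = 2.514 m/s
Re = VD/ν = 2.514·0.437/1.66×10^-6 = 6.62×10^5 → turbulent
ε/D = 0.14/437 = 3.20×10^-4
Haaland: f = 0.01606
h_f = f(L/D)V²/(2g) = 0.01606·(2200/0.437)·2.514²/(2·9.81) = 26.04 m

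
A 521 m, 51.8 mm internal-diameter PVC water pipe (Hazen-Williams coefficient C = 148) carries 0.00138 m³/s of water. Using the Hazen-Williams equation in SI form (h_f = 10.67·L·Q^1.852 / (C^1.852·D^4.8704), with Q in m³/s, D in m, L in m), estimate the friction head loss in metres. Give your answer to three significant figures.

h_f ≈ 4.90 m

h_f = 10.67·521·0.00138^1.852 / (148^1.852·0.0518^4.8704) = 4.903 m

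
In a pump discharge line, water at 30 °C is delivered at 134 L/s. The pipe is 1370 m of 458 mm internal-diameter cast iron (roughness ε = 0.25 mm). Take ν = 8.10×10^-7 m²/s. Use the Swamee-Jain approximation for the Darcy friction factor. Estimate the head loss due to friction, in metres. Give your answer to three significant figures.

V = 4Q/(πD²) = 4·0.134/(π·0.458²) = 0.8134 m/s
Re = VD/ν = 0.8134·0.458/8.10×10^-7 = 4.60×10^5 → turbulent
ε/D = 0.25/458 = 5.46×10^-4
Swamee-Jain: f = 0.01813
h_f = f(L/D)V²/(2g) = 0.01813·(1370/0.458)·0.8134²/(2·9.81) = 1.829 m

h_f ≈ 1.83 m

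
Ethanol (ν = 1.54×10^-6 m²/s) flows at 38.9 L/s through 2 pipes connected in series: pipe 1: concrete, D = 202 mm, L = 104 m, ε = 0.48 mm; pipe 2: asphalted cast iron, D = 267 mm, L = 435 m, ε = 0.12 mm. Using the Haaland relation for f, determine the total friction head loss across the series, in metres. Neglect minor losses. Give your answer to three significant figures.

Pipe 1: V = 1.214 m/s, Re = 1.59×10^5, ε/D = 0.00238, f = 0.02545, h_1 = f(L/D)V²/2g = 0.9841 m
Pipe 2: V = 0.6948 m/s, Re = 1.20×10^5, ε/D = 4.49×10^-4, f = 0.01939, h_2 = f(L/D)V²/2g = 0.7771 m
Series → Q common, losses add: H = Σh = 1.761 m

H ≈ 1.76 m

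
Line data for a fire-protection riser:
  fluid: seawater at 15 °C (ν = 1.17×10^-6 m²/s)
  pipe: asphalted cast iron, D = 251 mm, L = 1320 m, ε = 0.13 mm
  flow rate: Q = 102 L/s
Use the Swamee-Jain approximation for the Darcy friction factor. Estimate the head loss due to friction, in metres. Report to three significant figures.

h_f ≈ 20.5 m

V = 4Q/(πD²) = 4·0.102/(π·0.251²) = 2.061 m/s
Re = VD/ν = 2.061·0.251/1.17×10^-6 = 4.42×10^5 → turbulent
ε/D = 0.13/251 = 5.18×10^-4
Swamee-Jain: f = 0.01800
h_f = f(L/D)V²/(2g) = 0.01800·(1320/0.251)·2.061²/(2·9.81) = 20.50 m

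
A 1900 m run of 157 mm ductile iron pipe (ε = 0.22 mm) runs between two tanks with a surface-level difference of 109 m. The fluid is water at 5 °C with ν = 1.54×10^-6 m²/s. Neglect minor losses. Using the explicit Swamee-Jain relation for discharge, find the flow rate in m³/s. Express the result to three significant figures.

Swamee-Jain (Type II): Q = -0.965·√(gD⁵h_f/L)·ln[ε/(3.7D) + √(3.17ν²L/(gD³h_f))]
√(gD⁵h_f/L) = √(9.81·0.157⁵·109/1900) = 0.007327
ε/(3.7D) = 3.79×10^-4; √(3.17ν²L/(gD³h_f)) = 5.88×10^-5
Q = -0.965·0.007327·ln(4.375×10^-4) = 0.05469 m³/s
Check: V = 2.82 m/s, Re = 2.88×10^5, f = 0.02230, h_f = 110 m ≈ 109 m ✓

Q ≈ 0.0547 m³/s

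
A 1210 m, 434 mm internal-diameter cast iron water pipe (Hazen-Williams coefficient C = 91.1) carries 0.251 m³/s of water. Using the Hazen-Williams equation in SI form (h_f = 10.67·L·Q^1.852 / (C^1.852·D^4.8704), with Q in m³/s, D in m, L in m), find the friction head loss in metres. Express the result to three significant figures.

h_f = 10.67·1210·0.251^1.852 / (91.1^1.852·0.434^4.8704) = 13.67 m

h_f ≈ 13.7 m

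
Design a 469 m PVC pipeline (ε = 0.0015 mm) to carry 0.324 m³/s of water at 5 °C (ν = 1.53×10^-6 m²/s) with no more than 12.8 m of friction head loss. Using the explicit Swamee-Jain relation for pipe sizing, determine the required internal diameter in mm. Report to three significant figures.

Swamee-Jain (Type III): D = 0.66·[ε^1.25·(LQ²/(gh_f))^4.75 + ν·Q^9.4·(L/(gh_f))^5.2]^0.04
LQ²/(gh_f) = 0.3921; L/(gh_f) = 3.735
Term 1 = ε^1.25·(…)^4.75 = 6.15×10^-10; Term 2 = ν·Q^9.4·(…)^5.2 = 3.63×10^-8
D = 0.66·(6.15×10^-10 + 3.63×10^-8)^0.04 = 0.3328 m = 333 mm
Check: V = 3.72 m/s, Re = 8.10×10^5, f = 0.01213, h_f = 12.1 m ≈ 12.8 m ✓

D ≈ 333 mm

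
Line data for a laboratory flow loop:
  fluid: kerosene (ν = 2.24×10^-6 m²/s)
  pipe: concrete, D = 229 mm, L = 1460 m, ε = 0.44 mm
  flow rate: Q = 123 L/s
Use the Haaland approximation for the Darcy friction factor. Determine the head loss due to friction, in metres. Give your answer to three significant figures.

V = 4Q/(πD²) = 4·0.123/(π·0.229²) = 2.986 m/s
Re = VD/ν = 2.986·0.229/2.24×10^-6 = 3.05×10^5 → turbulent
ε/D = 0.44/229 = 0.00192
Haaland: f = 0.02376
h_f = f(L/D)V²/(2g) = 0.02376·(1460/0.229)·2.986²/(2·9.81) = 68.85 m

h_f ≈ 68.8 m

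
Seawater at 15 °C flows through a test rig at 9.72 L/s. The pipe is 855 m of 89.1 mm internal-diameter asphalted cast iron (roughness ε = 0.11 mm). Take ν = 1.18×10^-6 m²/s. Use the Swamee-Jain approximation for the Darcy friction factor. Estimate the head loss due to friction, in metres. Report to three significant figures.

V = 4Q/(πD²) = 4·0.00972/(π·0.0891²) = 1.559 m/s
Re = VD/ν = 1.559·0.0891/1.18×10^-6 = 1.18×10^5 → turbulent
ε/D = 0.11/89.1 = 0.00123
Swamee-Jain: f = 0.02283
h_f = f(L/D)V²/(2g) = 0.02283·(855/0.0891)·1.559²/(2·9.81) = 27.13 m

h_f ≈ 27.1 m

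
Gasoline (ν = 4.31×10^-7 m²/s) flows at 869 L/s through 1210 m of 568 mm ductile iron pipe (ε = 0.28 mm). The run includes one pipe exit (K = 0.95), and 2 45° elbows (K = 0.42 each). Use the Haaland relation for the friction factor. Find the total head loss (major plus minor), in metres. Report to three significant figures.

H_L ≈ 22.5 m

V = 4Q/(πD²) = 3.430 m/s; V²/2g = 0.5995 m
Re = 4.52×10^6, ε/D = 4.93×10^-4 → f = 0.01678 (Haaland)
Major: h_f = f(L/D)·V²/2g = 0.01678·2130·0.5995 = 21.43 m
Minor: ΣK = 1.79; h_m = ΣK·V²/2g = 1.073 m
Total H_L = 21.43 + 1.073 = 22.50 m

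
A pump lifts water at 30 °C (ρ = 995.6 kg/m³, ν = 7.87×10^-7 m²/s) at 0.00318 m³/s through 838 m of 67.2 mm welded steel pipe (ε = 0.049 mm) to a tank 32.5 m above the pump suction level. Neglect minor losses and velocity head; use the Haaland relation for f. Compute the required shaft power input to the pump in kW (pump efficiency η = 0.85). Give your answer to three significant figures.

P_shaft ≈ 1.59 kW

V = 4Q/(πD²) = 0.8966 m/s; Re = 7.66×10^4; ε/D = 7.29×10^-4; f = 0.02164
h_f = f(L/D)V²/2g = 11.06 m
Total head H = z + h_f = 32.5 + 11.06 = 43.56 m
P_hyd = ρgQH = 995.6·9.81·0.00318·43.56 = 1.353 kW
P_shaft = P_hyd/η = 1.353/0.85 = 1.592 kW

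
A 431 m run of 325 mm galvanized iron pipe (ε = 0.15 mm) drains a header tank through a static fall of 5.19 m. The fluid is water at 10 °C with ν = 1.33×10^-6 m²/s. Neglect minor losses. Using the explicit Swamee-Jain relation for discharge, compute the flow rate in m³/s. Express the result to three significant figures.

Q ≈ 0.174 m³/s

Swamee-Jain (Type II): Q = -0.965·√(gD⁵h_f/L)·ln[ε/(3.7D) + √(3.17ν²L/(gD³h_f))]
√(gD⁵h_f/L) = √(9.81·0.325⁵·5.19/431) = 0.02070
ε/(3.7D) = 1.25×10^-4; √(3.17ν²L/(gD³h_f)) = 3.72×10^-5
Q = -0.965·0.02070·ln(1.619×10^-4) = 0.1743 m³/s
Check: V = 2.10 m/s, Re = 5.13×10^5, f = 0.01751, h_f = 5.22 m ≈ 5.19 m ✓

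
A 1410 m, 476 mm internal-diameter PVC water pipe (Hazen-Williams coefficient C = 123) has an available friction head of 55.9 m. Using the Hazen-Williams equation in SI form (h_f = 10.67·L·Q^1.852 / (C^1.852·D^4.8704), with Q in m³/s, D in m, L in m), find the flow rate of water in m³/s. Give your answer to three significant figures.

Rearranging: Q = [h_f·C^1.852·D^4.8704 / (10.67·L)]^(1/1.852)
Q = [55.9·123^1.852·0.476^4.8704 / (10.67·1410)]^0.540 = 0.8511 m³/s

Q ≈ 0.851 m³/s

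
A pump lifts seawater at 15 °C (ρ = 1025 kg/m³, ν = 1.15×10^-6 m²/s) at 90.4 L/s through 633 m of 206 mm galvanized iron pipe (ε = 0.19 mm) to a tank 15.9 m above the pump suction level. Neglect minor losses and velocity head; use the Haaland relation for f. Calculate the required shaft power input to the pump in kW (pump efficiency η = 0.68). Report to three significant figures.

P_shaft ≈ 51.8 kW

V = 4Q/(πD²) = 2.712 m/s; Re = 4.86×10^5; ε/D = 9.22×10^-4; f = 0.01986
h_f = f(L/D)V²/2g = 22.88 m
Total head H = z + h_f = 15.9 + 22.88 = 38.78 m
P_hyd = ρgQH = 1025·9.81·0.0904·38.78 = 35.25 kW
P_shaft = P_hyd/η = 35.25/0.68 = 51.85 kW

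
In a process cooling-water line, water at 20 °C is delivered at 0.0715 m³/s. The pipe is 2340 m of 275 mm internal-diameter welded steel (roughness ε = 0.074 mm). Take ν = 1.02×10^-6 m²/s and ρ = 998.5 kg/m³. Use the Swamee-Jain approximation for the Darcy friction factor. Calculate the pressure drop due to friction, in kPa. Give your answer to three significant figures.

Δp ≈ 103 kPa

V = 4Q/(πD²) = 4·0.0715/(π·0.275²) = 1.204 m/s
Re = VD/ν = 1.204·0.275/1.02×10^-6 = 3.25×10^5 → turbulent
ε/D = 0.074/275 = 2.69×10^-4
Swamee-Jain: f = 0.01671
h_f = f(L/D)V²/(2g) = 0.01671·(2340/0.275)·1.204²/(2·9.81) = 10.50 m
Δp = ρg·h_f = 998.5·9.81·10.50 = 102.9 kPa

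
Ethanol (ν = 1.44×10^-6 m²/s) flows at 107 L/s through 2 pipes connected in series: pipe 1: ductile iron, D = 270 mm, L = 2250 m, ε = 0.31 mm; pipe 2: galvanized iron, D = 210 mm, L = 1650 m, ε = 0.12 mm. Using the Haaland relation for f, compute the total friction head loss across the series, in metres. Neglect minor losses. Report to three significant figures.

H ≈ 100 m

Pipe 1: V = 1.869 m/s, Re = 3.50×10^5, ε/D = 0.00115, f = 0.02102, h_1 = f(L/D)V²/2g = 31.18 m
Pipe 2: V = 3.089 m/s, Re = 4.51×10^5, ε/D = 5.71×10^-4, f = 0.01810, h_2 = f(L/D)V²/2g = 69.16 m
Series → Q common, losses add: H = Σh = 100.3 m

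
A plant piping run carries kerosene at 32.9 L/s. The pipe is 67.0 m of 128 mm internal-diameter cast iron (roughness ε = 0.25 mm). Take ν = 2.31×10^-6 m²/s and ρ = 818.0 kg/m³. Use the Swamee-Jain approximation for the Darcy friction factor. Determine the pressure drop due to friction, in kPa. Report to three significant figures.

Δp ≈ 34.6 kPa

V = 4Q/(πD²) = 4·0.0329/(π·0.128²) = 2.557 m/s
Re = VD/ν = 2.557·0.128/2.31×10^-6 = 1.42×10^5 → turbulent
ε/D = 0.25/128 = 0.00195
Swamee-Jain: f = 0.02472
h_f = f(L/D)V²/(2g) = 0.02472·(67.0/0.128)·2.557²/(2·9.81) = 4.311 m
Δp = ρg·h_f = 818.0·9.81·4.311 = 34.60 kPa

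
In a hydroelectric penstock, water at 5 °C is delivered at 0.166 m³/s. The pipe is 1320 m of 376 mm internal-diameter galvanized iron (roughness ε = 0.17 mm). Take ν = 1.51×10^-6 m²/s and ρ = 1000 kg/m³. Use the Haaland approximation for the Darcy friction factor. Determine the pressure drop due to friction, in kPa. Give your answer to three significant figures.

V = 4Q/(πD²) = 4·0.166/(π·0.376²) = 1.495 m/s
Re = VD/ν = 1.495·0.376/1.51×10^-6 = 3.72×10^5 → turbulent
ε/D = 0.17/376 = 4.52×10^-4
Haaland: f = 0.01754
h_f = f(L/D)V²/(2g) = 0.01754·(1320/0.376)·1.495²/(2·9.81) = 7.015 m
Δp = ρg·h_f = 1000·9.81·7.015 = 68.82 kPa

Δp ≈ 68.8 kPa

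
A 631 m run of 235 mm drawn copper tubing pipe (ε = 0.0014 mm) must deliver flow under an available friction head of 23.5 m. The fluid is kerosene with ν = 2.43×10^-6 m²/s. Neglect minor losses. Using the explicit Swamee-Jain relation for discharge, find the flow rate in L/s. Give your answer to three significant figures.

Q ≈ 151 L/s

Swamee-Jain (Type II): Q = -0.965·√(gD⁵h_f/L)·ln[ε/(3.7D) + √(3.17ν²L/(gD³h_f))]
√(gD⁵h_f/L) = √(9.81·0.235⁵·23.5/631) = 0.01618
ε/(3.7D) = 1.61×10^-6; √(3.17ν²L/(gD³h_f)) = 6.28×10^-5
Q = -0.965·0.01618·ln(6.444×10^-5) = 0.1507 m³/s
Check: V = 3.47 m/s, Re = 3.36×10^5, f = 0.01415, h_f = 23.4 m ≈ 23.5 m ✓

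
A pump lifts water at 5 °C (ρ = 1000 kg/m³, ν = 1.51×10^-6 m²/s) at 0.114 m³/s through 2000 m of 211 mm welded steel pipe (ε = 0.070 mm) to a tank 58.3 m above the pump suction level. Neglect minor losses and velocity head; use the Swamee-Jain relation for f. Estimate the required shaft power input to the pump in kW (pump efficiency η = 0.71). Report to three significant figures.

V = 4Q/(πD²) = 3.260 m/s; Re = 4.56×10^5; ε/D = 3.32×10^-4; f = 0.01672
h_f = f(L/D)V²/2g = 85.88 m
Total head H = z + h_f = 58.3 + 85.88 = 144.2 m
P_hyd = ρgQH = 1000·9.81·0.114·144.2 = 161.2 kW
P_shaft = P_hyd/η = 161.2/0.71 = 227.1 kW

P_shaft ≈ 227 kW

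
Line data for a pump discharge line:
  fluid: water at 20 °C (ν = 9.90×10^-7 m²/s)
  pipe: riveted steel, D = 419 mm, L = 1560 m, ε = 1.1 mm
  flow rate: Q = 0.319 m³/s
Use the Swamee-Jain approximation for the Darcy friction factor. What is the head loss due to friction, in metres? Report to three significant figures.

V = 4Q/(πD²) = 4·0.319/(π·0.419²) = 2.314 m/s
Re = VD/ν = 2.314·0.419/9.90×10^-7 = 9.79×10^5 → turbulent
ε/D = 1.1/419 = 0.00263
Swamee-Jain: f = 0.02544
h_f = f(L/D)V²/(2g) = 0.02544·(1560/0.419)·2.314²/(2·9.81) = 25.84 m

h_f ≈ 25.8 m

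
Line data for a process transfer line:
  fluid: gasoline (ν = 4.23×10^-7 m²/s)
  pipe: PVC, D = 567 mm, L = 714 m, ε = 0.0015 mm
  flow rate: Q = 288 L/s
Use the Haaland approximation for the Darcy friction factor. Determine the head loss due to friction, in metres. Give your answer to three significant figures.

h_f ≈ 0.907 m

V = 4Q/(πD²) = 4·0.288/(π·0.567²) = 1.141 m/s
Re = VD/ν = 1.141·0.567/4.23×10^-7 = 1.53×10^6 → turbulent
ε/D = 0.0015/567 = 2.65×10^-6
Haaland: f = 0.01086
h_f = f(L/D)V²/(2g) = 0.01086·(714/0.567)·1.141²/(2·9.81) = 0.9067 m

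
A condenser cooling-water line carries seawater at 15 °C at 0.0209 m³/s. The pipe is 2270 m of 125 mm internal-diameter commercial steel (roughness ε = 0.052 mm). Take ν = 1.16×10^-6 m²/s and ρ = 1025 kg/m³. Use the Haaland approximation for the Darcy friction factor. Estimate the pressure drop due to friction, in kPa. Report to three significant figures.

V = 4Q/(πD²) = 4·0.0209/(π·0.125²) = 1.703 m/s
Re = VD/ν = 1.703·0.125/1.16×10^-6 = 1.84×10^5 → turbulent
ε/D = 0.052/125 = 4.16×10^-4
Haaland: f = 0.01834
h_f = f(L/D)V²/(2g) = 0.01834·(2270/0.125)·1.703²/(2·9.81) = 49.23 m
Δp = ρg·h_f = 1025·9.81·49.23 = 495.0 kPa

Δp ≈ 495 kPa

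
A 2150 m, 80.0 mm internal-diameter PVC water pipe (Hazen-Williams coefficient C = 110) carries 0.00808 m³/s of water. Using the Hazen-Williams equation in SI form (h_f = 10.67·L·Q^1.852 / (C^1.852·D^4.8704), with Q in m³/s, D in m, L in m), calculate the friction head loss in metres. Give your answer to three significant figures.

h_f = 10.67·2150·0.00808^1.852 / (110^1.852·0.0800^4.8704) = 111.4 m

h_f ≈ 111 m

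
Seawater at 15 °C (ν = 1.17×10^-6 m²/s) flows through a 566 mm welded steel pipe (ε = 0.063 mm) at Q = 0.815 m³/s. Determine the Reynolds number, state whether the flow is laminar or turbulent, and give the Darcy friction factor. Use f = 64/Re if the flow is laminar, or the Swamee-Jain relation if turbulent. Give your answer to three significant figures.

V = 4Q/(πD²) = 3.239 m/s
Re = VD/ν = 3.239·0.566/1.17×10^-6 = 1.57×10^6
Re > 4000 → turbulent; ε/D = 1.11×10^-4
Swamee-Jain: f = 0.01325

Re ≈ 1.57×10^6; turbulent; f ≈ 0.0133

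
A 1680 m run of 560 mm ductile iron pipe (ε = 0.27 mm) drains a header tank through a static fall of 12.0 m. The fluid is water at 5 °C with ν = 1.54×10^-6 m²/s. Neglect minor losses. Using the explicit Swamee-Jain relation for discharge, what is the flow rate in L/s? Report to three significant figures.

Q ≈ 526 L/s

Swamee-Jain (Type II): Q = -0.965·√(gD⁵h_f/L)·ln[ε/(3.7D) + √(3.17ν²L/(gD³h_f))]
√(gD⁵h_f/L) = √(9.81·0.560⁵·12.0/1680) = 0.06212
ε/(3.7D) = 1.30×10^-4; √(3.17ν²L/(gD³h_f)) = 2.47×10^-5
Q = -0.965·0.06212·ln(1.550×10^-4) = 0.5259 m³/s
Check: V = 2.13 m/s, Re = 7.76×10^5, f = 0.01733, h_f = 12.1 m ≈ 12.0 m ✓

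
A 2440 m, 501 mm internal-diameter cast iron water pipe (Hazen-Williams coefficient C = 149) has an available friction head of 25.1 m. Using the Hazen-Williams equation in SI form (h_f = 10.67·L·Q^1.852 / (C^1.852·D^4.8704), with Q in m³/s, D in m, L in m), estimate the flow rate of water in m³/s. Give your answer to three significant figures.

Q ≈ 0.569 m³/s

Rearranging: Q = [h_f·C^1.852·D^4.8704 / (10.67·L)]^(1/1.852)
Q = [25.1·149^1.852·0.501^4.8704 / (10.67·2440)]^0.540 = 0.5693 m³/s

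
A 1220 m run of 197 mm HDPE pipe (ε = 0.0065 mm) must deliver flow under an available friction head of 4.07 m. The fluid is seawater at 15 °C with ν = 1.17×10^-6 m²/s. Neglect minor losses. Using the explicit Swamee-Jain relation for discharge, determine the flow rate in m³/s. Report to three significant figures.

Q ≈ 0.0267 m³/s

Swamee-Jain (Type II): Q = -0.965·√(gD⁵h_f/L)·ln[ε/(3.7D) + √(3.17ν²L/(gD³h_f))]
√(gD⁵h_f/L) = √(9.81·0.197⁵·4.07/1220) = 0.003116
ε/(3.7D) = 8.92×10^-6; √(3.17ν²L/(gD³h_f)) = 1.32×10^-4
Q = -0.965·0.003116·ln(1.406×10^-4) = 0.02667 m³/s
Check: V = 0.875 m/s, Re = 1.47×10^5, f = 0.01675, h_f = 4.05 m ≈ 4.07 m ✓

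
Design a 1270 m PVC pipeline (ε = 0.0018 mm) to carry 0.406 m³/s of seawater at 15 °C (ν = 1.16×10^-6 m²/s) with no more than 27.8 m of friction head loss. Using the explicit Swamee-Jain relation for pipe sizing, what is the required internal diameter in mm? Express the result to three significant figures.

D ≈ 375 mm

Swamee-Jain (Type III): D = 0.66·[ε^1.25·(LQ²/(gh_f))^4.75 + ν·Q^9.4·(L/(gh_f))^5.2]^0.04
LQ²/(gh_f) = 0.7676; L/(gh_f) = 4.657
Term 1 = ε^1.25·(…)^4.75 = 1.88×10^-8; Term 2 = ν·Q^9.4·(…)^5.2 = 7.22×10^-7
D = 0.66·(1.88×10^-8 + 7.22×10^-7)^0.04 = 0.3753 m = 375 mm
Check: V = 3.67 m/s, Re = 1.19×10^6, f = 0.01141, h_f = 26.5 m ≈ 27.8 m ✓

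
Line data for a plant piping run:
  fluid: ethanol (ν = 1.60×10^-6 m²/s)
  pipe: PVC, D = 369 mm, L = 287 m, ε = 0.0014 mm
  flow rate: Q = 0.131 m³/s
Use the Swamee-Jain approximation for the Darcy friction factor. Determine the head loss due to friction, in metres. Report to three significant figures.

V = 4Q/(πD²) = 4·0.131/(π·0.369²) = 1.225 m/s
Re = VD/ν = 1.225·0.369/1.60×10^-6 = 2.83×10^5 → turbulent
ε/D = 0.0014/369 = 3.79×10^-6
Swamee-Jain: f = 0.01458
h_f = f(L/D)V²/(2g) = 0.01458·(287/0.369)·1.225²/(2·9.81) = 0.8673 m

h_f ≈ 0.867 m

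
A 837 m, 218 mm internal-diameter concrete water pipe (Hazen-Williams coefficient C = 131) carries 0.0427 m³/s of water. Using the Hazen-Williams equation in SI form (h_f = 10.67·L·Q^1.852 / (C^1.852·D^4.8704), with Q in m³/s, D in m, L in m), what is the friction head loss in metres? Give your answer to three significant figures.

h_f = 10.67·837·0.0427^1.852 / (131^1.852·0.218^4.8704) = 5.191 m

h_f ≈ 5.19 m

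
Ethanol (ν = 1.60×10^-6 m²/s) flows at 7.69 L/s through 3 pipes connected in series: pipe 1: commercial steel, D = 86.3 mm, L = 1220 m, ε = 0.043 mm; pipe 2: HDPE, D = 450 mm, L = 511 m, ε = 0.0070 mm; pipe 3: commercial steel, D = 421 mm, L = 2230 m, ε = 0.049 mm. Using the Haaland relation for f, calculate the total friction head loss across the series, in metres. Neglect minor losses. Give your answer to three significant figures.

H ≈ 26.2 m

Pipe 1: V = 1.315 m/s, Re = 7.09×10^4, ε/D = 4.98×10^-4, f = 0.02104, h_1 = f(L/D)V²/2g = 26.20 m
Pipe 2: V = 0.04835 m/s, Re = 1.36×10^4, ε/D = 1.56×10^-5, f = 0.02845, h_2 = f(L/D)V²/2g = 0.003850 m
Pipe 3: V = 0.05524 m/s, Re = 1.45×10^4, ε/D = 1.16×10^-4, f = 0.02809, h_3 = f(L/D)V²/2g = 0.02315 m
Series → Q common, losses add: H = Σh = 26.23 m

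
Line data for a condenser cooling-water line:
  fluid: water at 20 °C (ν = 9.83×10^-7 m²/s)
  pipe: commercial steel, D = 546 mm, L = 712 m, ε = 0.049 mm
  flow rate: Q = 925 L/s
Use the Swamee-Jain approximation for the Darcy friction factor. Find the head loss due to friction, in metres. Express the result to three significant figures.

V = 4Q/(πD²) = 4·0.925/(π·0.546²) = 3.951 m/s
Re = VD/ν = 3.951·0.546/9.83×10^-7 = 2.19×10^6 → turbulent
ε/D = 0.049/546 = 8.97×10^-5
Swamee-Jain: f = 0.01263
h_f = f(L/D)V²/(2g) = 0.01263·(712/0.546)·3.951²/(2·9.81) = 13.10 m

h_f ≈ 13.1 m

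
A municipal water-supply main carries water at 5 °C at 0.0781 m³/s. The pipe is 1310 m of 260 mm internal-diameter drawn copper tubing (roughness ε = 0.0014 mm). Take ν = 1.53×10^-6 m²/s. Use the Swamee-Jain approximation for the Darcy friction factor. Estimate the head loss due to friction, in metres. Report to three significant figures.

h_f ≈ 8.30 m

V = 4Q/(πD²) = 4·0.0781/(π·0.260²) = 1.471 m/s
Re = VD/ν = 1.471·0.260/1.53×10^-6 = 2.50×10^5 → turbulent
ε/D = 0.0014/260 = 5.38×10^-6
Swamee-Jain: f = 0.01494
h_f = f(L/D)V²/(2g) = 0.01494·(1310/0.260)·1.471²/(2·9.81) = 8.299 m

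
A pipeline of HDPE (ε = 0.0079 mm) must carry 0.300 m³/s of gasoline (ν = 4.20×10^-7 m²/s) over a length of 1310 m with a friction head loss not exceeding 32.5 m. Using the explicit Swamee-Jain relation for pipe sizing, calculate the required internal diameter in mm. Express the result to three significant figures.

Swamee-Jain (Type III): D = 0.66·[ε^1.25·(LQ²/(gh_f))^4.75 + ν·Q^9.4·(L/(gh_f))^5.2]^0.04
LQ²/(gh_f) = 0.3698; L/(gh_f) = 4.109
Term 1 = ε^1.25·(…)^4.75 = 3.71×10^-9; Term 2 = ν·Q^9.4·(…)^5.2 = 7.93×10^-9
D = 0.66·(3.71×10^-9 + 7.93×10^-9)^0.04 = 0.3178 m = 318 mm
Check: V = 3.78 m/s, Re = 2.86×10^6, f = 0.01082, h_f = 32.5 m ≈ 32.5 m ✓

D ≈ 318 mm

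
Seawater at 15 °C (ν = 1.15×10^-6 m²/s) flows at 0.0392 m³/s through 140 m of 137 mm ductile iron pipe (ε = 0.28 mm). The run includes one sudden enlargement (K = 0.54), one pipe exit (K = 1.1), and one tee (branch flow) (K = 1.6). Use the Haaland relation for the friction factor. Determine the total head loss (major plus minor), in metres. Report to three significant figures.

H_L ≈ 10.0 m

V = 4Q/(πD²) = 2.659 m/s; V²/2g = 0.3604 m
Re = 3.17×10^5, ε/D = 0.00204 → f = 0.02410 (Haaland)
Major: h_f = f(L/D)·V²/2g = 0.02410·1022·0.3604 = 8.876 m
Minor: ΣK = 3.24; h_m = ΣK·V²/2g = 1.168 m
Total H_L = 8.876 + 1.168 = 10.04 m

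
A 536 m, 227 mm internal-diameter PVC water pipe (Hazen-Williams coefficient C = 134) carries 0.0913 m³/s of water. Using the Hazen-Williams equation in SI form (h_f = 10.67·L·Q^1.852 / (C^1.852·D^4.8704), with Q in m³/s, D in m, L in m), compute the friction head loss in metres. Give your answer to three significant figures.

h_f ≈ 10.7 m

h_f = 10.67·536·0.0913^1.852 / (134^1.852·0.227^4.8704) = 10.69 m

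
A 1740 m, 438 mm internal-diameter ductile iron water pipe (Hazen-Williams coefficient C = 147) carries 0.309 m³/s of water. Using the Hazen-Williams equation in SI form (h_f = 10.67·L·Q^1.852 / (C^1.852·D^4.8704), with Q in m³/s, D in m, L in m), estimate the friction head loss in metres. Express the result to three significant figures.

h_f ≈ 11.4 m

h_f = 10.67·1740·0.309^1.852 / (147^1.852·0.438^4.8704) = 11.39 m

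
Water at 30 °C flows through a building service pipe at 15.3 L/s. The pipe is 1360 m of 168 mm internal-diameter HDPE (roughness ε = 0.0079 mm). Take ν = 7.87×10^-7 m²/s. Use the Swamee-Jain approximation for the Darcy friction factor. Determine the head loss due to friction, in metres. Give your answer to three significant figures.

h_f ≈ 3.31 m

V = 4Q/(πD²) = 4·0.0153/(π·0.168²) = 0.6902 m/s
Re = VD/ν = 0.6902·0.168/7.87×10^-7 = 1.47×10^5 → turbulent
ε/D = 0.0079/168 = 4.70×10^-5
Swamee-Jain: f = 0.01685
h_f = f(L/D)V²/(2g) = 0.01685·(1360/0.168)·0.6902²/(2·9.81) = 3.313 m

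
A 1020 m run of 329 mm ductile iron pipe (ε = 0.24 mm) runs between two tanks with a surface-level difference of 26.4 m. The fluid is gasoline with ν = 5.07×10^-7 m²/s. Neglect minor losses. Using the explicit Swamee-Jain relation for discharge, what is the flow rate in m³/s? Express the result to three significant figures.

Q ≈ 0.256 m³/s

Swamee-Jain (Type II): Q = -0.965·√(gD⁵h_f/L)·ln[ε/(3.7D) + √(3.17ν²L/(gD³h_f))]
√(gD⁵h_f/L) = √(9.81·0.329⁵·26.4/1020) = 0.03128
ε/(3.7D) = 1.97×10^-4; √(3.17ν²L/(gD³h_f)) = 9.49×10^-6
Q = -0.965·0.03128·ln(2.067×10^-4) = 0.2561 m³/s
Check: V = 3.01 m/s, Re = 1.96×10^6, f = 0.01848, h_f = 26.5 m ≈ 26.4 m ✓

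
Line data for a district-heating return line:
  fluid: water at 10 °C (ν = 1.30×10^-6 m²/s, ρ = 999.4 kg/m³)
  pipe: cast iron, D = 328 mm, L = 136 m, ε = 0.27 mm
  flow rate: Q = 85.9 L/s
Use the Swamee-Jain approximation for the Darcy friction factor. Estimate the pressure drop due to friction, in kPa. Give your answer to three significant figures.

V = 4Q/(πD²) = 4·0.0859/(π·0.328²) = 1.017 m/s
Re = VD/ν = 1.017·0.328/1.30×10^-6 = 2.56×10^5 → turbulent
ε/D = 0.27/328 = 8.23×10^-4
Swamee-Jain: f = 0.02015
h_f = f(L/D)V²/(2g) = 0.02015·(136/0.328)·1.017²/(2·9.81) = 0.4401 m
Δp = ρg·h_f = 999.4·9.81·0.4401 = 4.314 kPa

Δp ≈ 4.31 kPa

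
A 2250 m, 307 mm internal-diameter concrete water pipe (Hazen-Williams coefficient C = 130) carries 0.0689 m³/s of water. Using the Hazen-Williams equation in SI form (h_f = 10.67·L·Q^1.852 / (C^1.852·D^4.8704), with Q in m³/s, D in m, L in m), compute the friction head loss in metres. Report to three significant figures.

h_f ≈ 6.48 m

h_f = 10.67·2250·0.0689^1.852 / (130^1.852·0.307^4.8704) = 6.480 m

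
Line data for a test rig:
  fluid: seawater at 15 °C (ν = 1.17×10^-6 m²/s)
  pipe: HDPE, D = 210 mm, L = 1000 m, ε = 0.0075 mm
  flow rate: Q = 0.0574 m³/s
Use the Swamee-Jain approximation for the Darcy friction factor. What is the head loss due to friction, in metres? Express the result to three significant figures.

V = 4Q/(πD²) = 4·0.0574/(π·0.210²) = 1.657 m/s
Re = VD/ν = 1.657·0.210/1.17×10^-6 = 2.97×10^5 → turbulent
ε/D = 0.0075/210 = 3.57×10^-5
Swamee-Jain: f = 0.01480
h_f = f(L/D)V²/(2g) = 0.01480·(1000/0.210)·1.657²/(2·9.81) = 9.867 m

h_f ≈ 9.87 m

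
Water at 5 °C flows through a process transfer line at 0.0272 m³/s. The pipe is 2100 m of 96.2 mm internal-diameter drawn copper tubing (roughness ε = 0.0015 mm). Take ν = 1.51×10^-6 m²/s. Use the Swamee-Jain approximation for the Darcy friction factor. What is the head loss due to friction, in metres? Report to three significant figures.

V = 4Q/(πD²) = 4·0.0272/(π·0.0962²) = 3.742 m/s
Re = VD/ν = 3.742·0.0962/1.51×10^-6 = 2.38×10^5 → turbulent
ε/D = 0.0015/96.2 = 1.56×10^-5
Swamee-Jain: f = 0.01517
h_f = f(L/D)V²/(2g) = 0.01517·(2100/0.0962)·3.742²/(2·9.81) = 236.4 m

h_f ≈ 236 m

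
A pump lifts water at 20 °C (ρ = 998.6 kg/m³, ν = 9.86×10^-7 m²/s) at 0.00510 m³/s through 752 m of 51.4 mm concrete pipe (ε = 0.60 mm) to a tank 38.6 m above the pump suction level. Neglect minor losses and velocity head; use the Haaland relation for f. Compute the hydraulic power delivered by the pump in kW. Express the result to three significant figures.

V = 4Q/(πD²) = 2.458 m/s; Re = 1.28×10^5; ε/D = 0.0117; f = 0.04045
h_f = f(L/D)V²/2g = 182.2 m
Total head H = z + h_f = 38.6 + 182.2 = 220.8 m
P_hyd = ρgQH = 998.6·9.81·0.00510·220.8 = 11.03 kW

P_hyd ≈ 11.0 kW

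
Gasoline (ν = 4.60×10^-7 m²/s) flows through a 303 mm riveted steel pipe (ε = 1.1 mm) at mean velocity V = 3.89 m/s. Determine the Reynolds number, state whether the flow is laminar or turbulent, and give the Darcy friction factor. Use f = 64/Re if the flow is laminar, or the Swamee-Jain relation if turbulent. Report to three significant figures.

Re ≈ 2.56×10^6; turbulent; f ≈ 0.0277

Re = VD/ν = 3.890·0.303/4.60×10^-7 = 2.56×10^6
Re > 4000 → turbulent; ε/D = 0.00363
Swamee-Jain: f = 0.02771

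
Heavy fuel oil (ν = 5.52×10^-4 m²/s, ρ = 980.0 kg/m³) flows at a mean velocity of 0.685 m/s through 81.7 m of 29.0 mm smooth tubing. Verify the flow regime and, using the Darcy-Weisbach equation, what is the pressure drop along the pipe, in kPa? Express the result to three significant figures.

Δp ≈ 1150 kPa

Re = VD/ν = 0.685·0.02900/5.52×10^-4 = 36.0 → laminar (Re < 2300)
f = 64/Re = 1.778
h_f = f(L/D)V²/(2g) = 1.778·(81.7/0.02900)·0.685²/(2·9.81) = 119.8 m
Δp = ρg·h_f = 980.0·9.81·119.8 = 1152 kPa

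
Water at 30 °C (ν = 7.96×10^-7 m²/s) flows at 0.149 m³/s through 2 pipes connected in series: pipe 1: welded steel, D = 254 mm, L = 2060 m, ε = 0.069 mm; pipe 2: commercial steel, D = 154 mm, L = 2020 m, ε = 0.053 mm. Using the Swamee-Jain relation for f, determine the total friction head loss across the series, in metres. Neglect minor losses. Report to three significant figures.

Pipe 1: V = 2.941 m/s, Re = 9.38×10^5, ε/D = 2.72×10^-4, f = 0.01554, h_1 = f(L/D)V²/2g = 55.56 m
Pipe 2: V = 7.999 m/s, Re = 1.55×10^6, ε/D = 3.44×10^-4, f = 0.01590, h_2 = f(L/D)V²/2g = 680.4 m
Series → Q common, losses add: H = Σh = 735.9 m

H ≈ 736 m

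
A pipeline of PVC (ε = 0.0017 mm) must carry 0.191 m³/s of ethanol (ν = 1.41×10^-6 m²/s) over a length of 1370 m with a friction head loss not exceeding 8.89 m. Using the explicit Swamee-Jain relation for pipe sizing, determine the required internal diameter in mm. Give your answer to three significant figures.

Swamee-Jain (Type III): D = 0.66·[ε^1.25·(LQ²/(gh_f))^4.75 + ν·Q^9.4·(L/(gh_f))^5.2]^0.04
LQ²/(gh_f) = 0.5731; L/(gh_f) = 15.71
Term 1 = ε^1.25·(…)^4.75 = 4.36×10^-9; Term 2 = ν·Q^9.4·(…)^5.2 = 4.08×10^-7
D = 0.66·(4.36×10^-9 + 4.08×10^-7)^0.04 = 0.3666 m = 367 mm
Check: V = 1.81 m/s, Re = 4.70×10^5, f = 0.01331, h_f = 8.30 m ≈ 8.89 m ✓

D ≈ 367 mm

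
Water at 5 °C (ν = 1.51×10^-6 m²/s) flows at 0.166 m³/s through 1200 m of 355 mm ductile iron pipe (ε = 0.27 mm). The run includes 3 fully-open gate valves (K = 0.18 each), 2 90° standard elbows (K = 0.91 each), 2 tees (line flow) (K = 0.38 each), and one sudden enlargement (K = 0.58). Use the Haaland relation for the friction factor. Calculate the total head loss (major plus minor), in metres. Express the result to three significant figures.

H_L ≈ 9.84 m

V = 4Q/(πD²) = 1.677 m/s; V²/2g = 0.1434 m
Re = 3.94×10^5, ε/D = 7.61×10^-4 → f = 0.01922 (Haaland)
Major: h_f = f(L/D)·V²/2g = 0.01922·3380·0.1434 = 9.313 m
Minor: ΣK = 3.70; h_m = ΣK·V²/2g = 0.5304 m
Total H_L = 9.313 + 0.5304 = 9.843 m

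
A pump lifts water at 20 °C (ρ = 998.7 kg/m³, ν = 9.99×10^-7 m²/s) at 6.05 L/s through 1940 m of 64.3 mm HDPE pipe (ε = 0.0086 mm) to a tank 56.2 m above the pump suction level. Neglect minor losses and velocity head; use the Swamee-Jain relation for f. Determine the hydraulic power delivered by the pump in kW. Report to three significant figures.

P_hyd ≈ 9.05 kW

V = 4Q/(πD²) = 1.863 m/s; Re = 1.20×10^5; ε/D = 1.34×10^-4; f = 0.01806
h_f = f(L/D)V²/2g = 96.40 m
Total head H = z + h_f = 56.2 + 96.40 = 152.6 m
P_hyd = ρgQH = 998.7·9.81·0.00605·152.6 = 9.045 kW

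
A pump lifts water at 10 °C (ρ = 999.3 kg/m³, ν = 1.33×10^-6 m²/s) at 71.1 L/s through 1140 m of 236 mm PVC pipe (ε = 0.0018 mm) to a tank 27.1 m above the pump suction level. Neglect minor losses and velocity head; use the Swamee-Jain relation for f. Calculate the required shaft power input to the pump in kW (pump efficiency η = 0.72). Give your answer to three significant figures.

V = 4Q/(πD²) = 1.625 m/s; Re = 2.88×10^5; ε/D = 7.63×10^-6; f = 0.01457
h_f = f(L/D)V²/2g = 9.476 m
Total head H = z + h_f = 27.1 + 9.476 = 36.58 m
P_hyd = ρgQH = 999.3·9.81·0.0711·36.58 = 25.49 kW
P_shaft = P_hyd/η = 25.49/0.72 = 35.41 kW

P_shaft ≈ 35.4 kW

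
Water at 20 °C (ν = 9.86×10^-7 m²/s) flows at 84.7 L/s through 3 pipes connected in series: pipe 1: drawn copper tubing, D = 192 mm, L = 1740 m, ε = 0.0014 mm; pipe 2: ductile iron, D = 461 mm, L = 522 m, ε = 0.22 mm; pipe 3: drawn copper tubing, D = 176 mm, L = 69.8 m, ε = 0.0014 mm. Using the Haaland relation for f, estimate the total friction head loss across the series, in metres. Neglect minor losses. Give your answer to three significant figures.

Pipe 1: V = 2.925 m/s, Re = 5.70×10^5, ε/D = 7.29×10^-6, f = 0.01285, h_1 = f(L/D)V²/2g = 50.81 m
Pipe 2: V = 0.5074 m/s, Re = 2.37×10^5, ε/D = 4.77×10^-4, f = 0.01825, h_2 = f(L/D)V²/2g = 0.2713 m
Pipe 3: V = 3.482 m/s, Re = 6.21×10^5, ε/D = 7.95×10^-6, f = 0.01267, h_3 = f(L/D)V²/2g = 3.105 m
Series → Q common, losses add: H = Σh = 54.18 m

H ≈ 54.2 m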